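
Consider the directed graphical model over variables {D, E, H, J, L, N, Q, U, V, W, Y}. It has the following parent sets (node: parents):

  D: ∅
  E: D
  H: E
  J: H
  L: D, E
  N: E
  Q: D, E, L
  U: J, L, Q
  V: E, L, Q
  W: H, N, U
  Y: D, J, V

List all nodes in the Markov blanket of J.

{D, H, L, Q, U, V, Y}

The Markov blanket of a node is its parents, its children, and the other parents of its children.
J's parents: H.
J has children U, Y.
Other parents of J's children:
  U's other parents are L, Q.
  parents(Y) \ {J} = {D, V}.
MB(J) = {D, H, L, Q, U, V, Y}.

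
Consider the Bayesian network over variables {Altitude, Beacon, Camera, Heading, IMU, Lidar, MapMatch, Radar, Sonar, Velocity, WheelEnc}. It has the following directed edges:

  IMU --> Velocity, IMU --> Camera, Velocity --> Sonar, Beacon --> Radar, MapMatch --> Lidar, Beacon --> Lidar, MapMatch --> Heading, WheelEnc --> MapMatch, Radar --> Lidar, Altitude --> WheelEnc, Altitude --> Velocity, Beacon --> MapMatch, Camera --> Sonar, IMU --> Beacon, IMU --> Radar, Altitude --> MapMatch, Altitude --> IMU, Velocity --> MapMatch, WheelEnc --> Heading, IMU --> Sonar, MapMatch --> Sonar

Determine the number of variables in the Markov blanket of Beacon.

A node's Markov blanket = Pa ∪ Ch ∪ (parents of Ch other than the node itself).
Pa(Beacon) = {IMU}.
Ch(Beacon) = {Lidar, MapMatch, Radar}.
For each child, the remaining parents (spouses of Beacon):
  MapMatch's other parents are Altitude, Velocity, WheelEnc.
  parents(Radar) \ {Beacon} = {IMU}.
  Lidar also has parents MapMatch, Radar.
MB(Beacon) = {Altitude, IMU, Lidar, MapMatch, Radar, Velocity, WheelEnc}, which has 7 nodes.

7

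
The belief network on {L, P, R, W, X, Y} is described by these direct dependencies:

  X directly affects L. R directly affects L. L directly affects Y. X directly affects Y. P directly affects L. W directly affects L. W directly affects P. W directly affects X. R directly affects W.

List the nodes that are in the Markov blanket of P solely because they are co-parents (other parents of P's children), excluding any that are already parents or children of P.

Children of P: L.
  L: R, W, X
Excluding nodes already adjacent to P (L, W), the co-parent-only contribution is {R, X}.

{R, X}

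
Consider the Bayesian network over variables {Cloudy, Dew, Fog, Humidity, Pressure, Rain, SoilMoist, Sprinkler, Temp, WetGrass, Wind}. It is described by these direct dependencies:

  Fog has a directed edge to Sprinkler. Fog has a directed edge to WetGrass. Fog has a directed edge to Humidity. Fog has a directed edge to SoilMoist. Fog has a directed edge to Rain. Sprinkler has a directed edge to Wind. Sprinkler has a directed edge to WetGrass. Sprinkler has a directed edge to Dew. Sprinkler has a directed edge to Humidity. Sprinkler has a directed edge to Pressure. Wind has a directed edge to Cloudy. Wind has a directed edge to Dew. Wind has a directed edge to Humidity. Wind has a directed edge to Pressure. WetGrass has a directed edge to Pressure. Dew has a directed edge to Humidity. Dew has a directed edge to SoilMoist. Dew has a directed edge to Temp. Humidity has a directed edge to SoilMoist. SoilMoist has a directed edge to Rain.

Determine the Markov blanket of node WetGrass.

{Fog, Pressure, Sprinkler, Wind}

By definition, MB(WetGrass) is built from WetGrass's parents, WetGrass's children, and the co-parents of WetGrass.
Ch(WetGrass) = {Pressure}.
Pa(WetGrass) = {Fog, Sprinkler}.
Co-parents of WetGrass (other parents of its children):
  parents(Pressure) \ {WetGrass} = {Sprinkler, Wind}.
Taking the union gives {Fog, Pressure, Sprinkler, Wind}.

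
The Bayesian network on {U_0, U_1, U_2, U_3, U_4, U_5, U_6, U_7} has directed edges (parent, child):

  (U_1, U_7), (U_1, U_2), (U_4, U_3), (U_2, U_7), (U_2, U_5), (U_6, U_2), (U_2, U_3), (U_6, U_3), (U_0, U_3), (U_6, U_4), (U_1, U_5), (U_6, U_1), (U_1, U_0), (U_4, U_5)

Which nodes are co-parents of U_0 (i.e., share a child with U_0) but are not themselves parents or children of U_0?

{U_2, U_4, U_6}

Children of U_0: U_3.
  U_3 also has parents U_2, U_4, U_6.
Excluding nodes already adjacent to U_0 (U_1, U_3), the co-parent-only contribution is {U_2, U_4, U_6}.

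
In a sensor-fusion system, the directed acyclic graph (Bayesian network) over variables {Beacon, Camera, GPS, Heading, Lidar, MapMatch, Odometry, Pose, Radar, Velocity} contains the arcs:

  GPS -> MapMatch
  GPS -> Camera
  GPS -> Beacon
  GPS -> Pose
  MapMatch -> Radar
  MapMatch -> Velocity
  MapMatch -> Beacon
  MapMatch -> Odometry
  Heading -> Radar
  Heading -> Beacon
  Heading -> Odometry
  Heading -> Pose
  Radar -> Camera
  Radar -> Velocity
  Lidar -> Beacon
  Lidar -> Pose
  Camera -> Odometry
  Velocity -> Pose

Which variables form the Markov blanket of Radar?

A node's Markov blanket = Pa ∪ Ch ∪ (parents of Ch other than the node itself).
Radar's parents: Heading, MapMatch.
Radar's children: Camera, Velocity.
For each child, the remaining parents (spouses of Radar):
  Camera: GPS
  Velocity: MapMatch
Union: {Heading, MapMatch} ∪ {Camera, Velocity} ∪ {GPS, MapMatch} = {Camera, GPS, Heading, MapMatch, Velocity}.

{Camera, GPS, Heading, MapMatch, Velocity}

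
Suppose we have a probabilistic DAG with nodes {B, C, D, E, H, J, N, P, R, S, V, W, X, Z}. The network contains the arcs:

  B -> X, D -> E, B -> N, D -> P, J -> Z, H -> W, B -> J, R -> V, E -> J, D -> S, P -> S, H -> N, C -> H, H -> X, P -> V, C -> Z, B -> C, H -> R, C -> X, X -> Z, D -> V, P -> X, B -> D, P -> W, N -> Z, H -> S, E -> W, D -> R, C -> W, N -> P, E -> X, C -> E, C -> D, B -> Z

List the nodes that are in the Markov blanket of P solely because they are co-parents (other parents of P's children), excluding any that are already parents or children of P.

{B, C, E, H, R}

Children of P: S, V, W, X.
  S: D, H
  V: D, R
  W: C, E, H
  X: B, C, E, H
Excluding nodes already adjacent to P (D, N, S, V, W, X), the co-parent-only contribution is {B, C, E, H, R}.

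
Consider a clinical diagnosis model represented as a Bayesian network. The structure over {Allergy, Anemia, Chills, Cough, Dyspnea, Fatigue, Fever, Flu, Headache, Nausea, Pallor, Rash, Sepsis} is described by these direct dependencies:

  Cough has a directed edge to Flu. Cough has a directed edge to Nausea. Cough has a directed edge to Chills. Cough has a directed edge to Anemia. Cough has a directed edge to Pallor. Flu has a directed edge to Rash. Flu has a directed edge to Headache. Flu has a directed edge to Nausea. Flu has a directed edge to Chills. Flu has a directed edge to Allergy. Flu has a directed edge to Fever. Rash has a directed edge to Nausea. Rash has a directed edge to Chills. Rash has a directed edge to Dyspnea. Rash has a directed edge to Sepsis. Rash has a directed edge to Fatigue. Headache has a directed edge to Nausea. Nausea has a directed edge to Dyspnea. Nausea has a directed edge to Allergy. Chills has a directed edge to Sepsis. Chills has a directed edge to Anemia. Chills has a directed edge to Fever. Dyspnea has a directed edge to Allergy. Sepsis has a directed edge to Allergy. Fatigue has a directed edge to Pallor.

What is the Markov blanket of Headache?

Recall MB(v) = parents ∪ children ∪ spouses, where spouses are the other parents of v's children.
Ch(Headache) = {Nausea}.
Headache's parents: Flu.
Co-parents of Headache (other parents of its children):
  parents(Nausea) \ {Headache} = {Cough, Flu, Rash}.
MB(Headache) = {Cough, Flu, Nausea, Rash}.

{Cough, Flu, Nausea, Rash}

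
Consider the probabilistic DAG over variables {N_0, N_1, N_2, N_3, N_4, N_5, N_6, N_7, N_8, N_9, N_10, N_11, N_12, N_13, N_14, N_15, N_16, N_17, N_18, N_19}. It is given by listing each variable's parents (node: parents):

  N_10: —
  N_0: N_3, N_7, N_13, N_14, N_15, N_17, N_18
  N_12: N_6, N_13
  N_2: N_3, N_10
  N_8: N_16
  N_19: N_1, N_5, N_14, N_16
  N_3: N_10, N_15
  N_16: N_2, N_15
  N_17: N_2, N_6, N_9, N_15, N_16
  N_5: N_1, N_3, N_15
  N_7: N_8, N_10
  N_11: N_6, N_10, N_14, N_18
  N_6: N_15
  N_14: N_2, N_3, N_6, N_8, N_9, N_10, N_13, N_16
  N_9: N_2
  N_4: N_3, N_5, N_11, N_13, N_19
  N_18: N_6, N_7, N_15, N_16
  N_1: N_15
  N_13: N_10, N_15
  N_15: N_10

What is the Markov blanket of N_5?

{N_1, N_3, N_4, N_11, N_13, N_14, N_15, N_16, N_19}

A node's Markov blanket = Pa ∪ Ch ∪ (parents of Ch other than the node itself).
N_5 has children N_4, N_19.
N_5's parents: N_1, N_3, N_15.
Co-parents of N_5 (other parents of its children):
  N_19: N_1, N_14, N_16
  N_4: N_3, N_11, N_13, N_19
Union: {N_1, N_3, N_15} ∪ {N_4, N_19} ∪ {N_1, N_3, N_11, N_13, N_14, N_16, N_19} = {N_1, N_3, N_4, N_11, N_13, N_14, N_15, N_16, N_19}.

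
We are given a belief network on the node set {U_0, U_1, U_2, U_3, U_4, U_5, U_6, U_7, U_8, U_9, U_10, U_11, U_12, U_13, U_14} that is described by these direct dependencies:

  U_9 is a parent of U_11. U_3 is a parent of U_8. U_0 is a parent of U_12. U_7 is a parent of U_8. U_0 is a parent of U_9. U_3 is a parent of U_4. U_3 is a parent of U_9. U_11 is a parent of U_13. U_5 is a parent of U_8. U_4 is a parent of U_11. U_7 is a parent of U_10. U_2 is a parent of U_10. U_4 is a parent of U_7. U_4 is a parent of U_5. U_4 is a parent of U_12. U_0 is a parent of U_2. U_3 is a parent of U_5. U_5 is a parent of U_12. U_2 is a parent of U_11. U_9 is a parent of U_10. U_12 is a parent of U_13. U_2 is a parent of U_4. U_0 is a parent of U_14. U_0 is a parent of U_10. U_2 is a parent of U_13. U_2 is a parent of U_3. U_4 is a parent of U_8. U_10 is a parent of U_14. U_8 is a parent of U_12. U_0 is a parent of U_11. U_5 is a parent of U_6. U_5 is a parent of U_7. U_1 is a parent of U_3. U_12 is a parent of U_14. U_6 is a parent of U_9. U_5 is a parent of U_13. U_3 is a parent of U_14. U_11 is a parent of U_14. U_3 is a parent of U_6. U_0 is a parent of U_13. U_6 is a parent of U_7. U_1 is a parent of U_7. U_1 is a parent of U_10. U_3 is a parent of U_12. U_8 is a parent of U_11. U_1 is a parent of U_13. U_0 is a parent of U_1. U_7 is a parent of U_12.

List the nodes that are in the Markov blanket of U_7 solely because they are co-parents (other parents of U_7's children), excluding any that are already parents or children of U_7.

Children of U_7: U_8, U_10, U_12.
  U_8: U_3, U_4, U_5
  U_10: U_0, U_1, U_2, U_9
  U_12: U_0, U_3, U_4, U_5, U_8
Excluding nodes already adjacent to U_7 (U_1, U_4, U_5, U_6, U_8, U_10, U_12), the co-parent-only contribution is {U_0, U_2, U_3, U_9}.

{U_0, U_2, U_3, U_9}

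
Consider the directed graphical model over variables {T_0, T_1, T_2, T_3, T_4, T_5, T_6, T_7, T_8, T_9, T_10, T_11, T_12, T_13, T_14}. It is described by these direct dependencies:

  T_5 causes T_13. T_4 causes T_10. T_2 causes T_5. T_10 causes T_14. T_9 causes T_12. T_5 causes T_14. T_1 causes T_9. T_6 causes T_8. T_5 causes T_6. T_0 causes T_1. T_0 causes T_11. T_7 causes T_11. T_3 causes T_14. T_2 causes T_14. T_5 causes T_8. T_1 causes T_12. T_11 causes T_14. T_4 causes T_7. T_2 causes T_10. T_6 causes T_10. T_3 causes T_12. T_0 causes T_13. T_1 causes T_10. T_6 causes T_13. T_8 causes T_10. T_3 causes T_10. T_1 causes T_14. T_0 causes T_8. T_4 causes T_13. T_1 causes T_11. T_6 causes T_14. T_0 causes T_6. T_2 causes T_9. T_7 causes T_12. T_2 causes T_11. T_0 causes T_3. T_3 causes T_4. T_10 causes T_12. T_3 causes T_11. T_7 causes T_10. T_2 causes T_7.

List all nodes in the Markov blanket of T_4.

Ch(T_4) = {T_7, T_10, T_13}.
T_4 has parent T_3.
Other parents of T_4's children:
  T_7: T_2
  T_10: T_1, T_2, T_3, T_6, T_7, T_8
  T_13: T_0, T_5, T_6
Union: {T_3} ∪ {T_7, T_10, T_13} ∪ {T_0, T_1, T_2, T_3, T_5, T_6, T_7, T_8} = {T_0, T_1, T_2, T_3, T_5, T_6, T_7, T_8, T_10, T_13}.

{T_0, T_1, T_2, T_3, T_5, T_6, T_7, T_8, T_10, T_13}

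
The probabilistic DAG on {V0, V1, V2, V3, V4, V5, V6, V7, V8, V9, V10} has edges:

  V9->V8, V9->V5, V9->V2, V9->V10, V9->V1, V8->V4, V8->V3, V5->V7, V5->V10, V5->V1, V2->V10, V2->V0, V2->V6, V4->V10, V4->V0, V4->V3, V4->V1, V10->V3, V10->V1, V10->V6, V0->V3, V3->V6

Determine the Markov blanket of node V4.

{V0, V1, V2, V3, V5, V8, V9, V10}

A node's Markov blanket = Pa ∪ Ch ∪ (parents of Ch other than the node itself).
Parents of V4: V8.
V4's children: V0, V1, V3, V10.
Co-parents of V4 (other parents of its children):
  V10's other parents are V2, V5, V9.
  V0 also has parent V2.
  V3's other parents are V0, V8, V10.
  parents(V1) \ {V4} = {V5, V9, V10}.
Union: {V8} ∪ {V0, V1, V3, V10} ∪ {V0, V2, V5, V8, V9, V10} = {V0, V1, V2, V3, V5, V8, V9, V10}.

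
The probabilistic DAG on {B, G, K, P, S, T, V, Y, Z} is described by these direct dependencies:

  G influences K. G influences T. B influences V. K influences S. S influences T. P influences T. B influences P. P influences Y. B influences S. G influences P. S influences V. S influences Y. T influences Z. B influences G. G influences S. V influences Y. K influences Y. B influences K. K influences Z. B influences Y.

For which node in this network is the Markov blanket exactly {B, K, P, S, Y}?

V

The target node must have every member of {B, K, P, S, Y} as a parent, child, or co-parent, and no others.
Parents of V: B, S; children: Y; co-parents: B, K, P, S.
These exactly cover the given set, so the node is V.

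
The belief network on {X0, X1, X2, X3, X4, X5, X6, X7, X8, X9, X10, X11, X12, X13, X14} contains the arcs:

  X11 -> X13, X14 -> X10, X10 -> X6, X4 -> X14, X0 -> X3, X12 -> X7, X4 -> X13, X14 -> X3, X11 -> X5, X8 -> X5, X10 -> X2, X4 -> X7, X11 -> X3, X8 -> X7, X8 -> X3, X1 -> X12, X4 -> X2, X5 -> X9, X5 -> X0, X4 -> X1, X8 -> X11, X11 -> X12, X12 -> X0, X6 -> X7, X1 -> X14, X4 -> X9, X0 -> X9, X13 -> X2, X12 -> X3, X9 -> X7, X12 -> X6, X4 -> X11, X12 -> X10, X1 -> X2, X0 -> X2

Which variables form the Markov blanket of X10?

Parents of X10: X12, X14.
Ch(X10) = {X2, X6}.
Parents of each child, excluding X10:
  X6: X12
  X2: X0, X1, X4, X13
So the Markov blanket of X10 is {X0, X1, X2, X4, X6, X12, X13, X14}.

{X0, X1, X2, X4, X6, X12, X13, X14}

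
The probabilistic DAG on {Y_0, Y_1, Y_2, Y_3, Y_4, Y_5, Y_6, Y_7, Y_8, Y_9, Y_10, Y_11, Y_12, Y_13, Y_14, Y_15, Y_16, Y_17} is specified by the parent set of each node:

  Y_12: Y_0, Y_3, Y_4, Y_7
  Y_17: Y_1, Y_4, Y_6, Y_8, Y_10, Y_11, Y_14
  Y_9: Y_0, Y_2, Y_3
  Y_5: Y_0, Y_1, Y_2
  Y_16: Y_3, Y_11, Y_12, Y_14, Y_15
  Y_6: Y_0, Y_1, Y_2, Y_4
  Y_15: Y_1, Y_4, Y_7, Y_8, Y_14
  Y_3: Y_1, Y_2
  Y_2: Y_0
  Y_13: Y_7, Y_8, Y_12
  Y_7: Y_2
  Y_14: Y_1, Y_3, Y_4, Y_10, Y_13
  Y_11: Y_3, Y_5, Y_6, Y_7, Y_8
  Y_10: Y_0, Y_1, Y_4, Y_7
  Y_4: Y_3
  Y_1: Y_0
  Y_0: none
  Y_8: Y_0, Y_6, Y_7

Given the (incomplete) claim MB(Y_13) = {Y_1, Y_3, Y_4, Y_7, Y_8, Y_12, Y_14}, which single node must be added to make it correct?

Parents of Y_13: Y_7, Y_8, Y_12.
Y_13 has child Y_14.
Other parents of Y_13's children:
  parents(Y_14) \ {Y_13} = {Y_1, Y_3, Y_4, Y_10}.
MB(Y_13) = {Y_1, Y_3, Y_4, Y_7, Y_8, Y_10, Y_12, Y_14}.
Comparing with the claimed set, Y_10 is missing.

Y_10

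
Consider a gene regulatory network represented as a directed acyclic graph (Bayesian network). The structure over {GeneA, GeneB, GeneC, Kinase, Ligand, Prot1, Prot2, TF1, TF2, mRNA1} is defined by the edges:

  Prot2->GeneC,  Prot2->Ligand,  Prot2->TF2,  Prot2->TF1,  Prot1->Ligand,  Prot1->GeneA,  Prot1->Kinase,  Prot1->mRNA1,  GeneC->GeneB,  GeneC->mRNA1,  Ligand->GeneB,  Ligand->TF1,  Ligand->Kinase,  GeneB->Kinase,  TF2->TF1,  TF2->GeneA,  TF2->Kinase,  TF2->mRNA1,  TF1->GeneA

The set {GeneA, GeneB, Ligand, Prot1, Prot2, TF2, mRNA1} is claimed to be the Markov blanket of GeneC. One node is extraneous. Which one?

GeneA

By definition, MB(GeneC) is built from GeneC's parents, GeneC's children, and the co-parents of GeneC.
Pa(GeneC) = {Prot2}.
GeneC's children: GeneB, mRNA1.
For each child, the remaining parents (spouses of GeneC):
  GeneB: Ligand
  mRNA1: Prot1, TF2
MB(GeneC) = {GeneB, Ligand, Prot1, Prot2, TF2, mRNA1}.
GeneA is neither a parent, child, nor co-parent of GeneC, so it does not belong.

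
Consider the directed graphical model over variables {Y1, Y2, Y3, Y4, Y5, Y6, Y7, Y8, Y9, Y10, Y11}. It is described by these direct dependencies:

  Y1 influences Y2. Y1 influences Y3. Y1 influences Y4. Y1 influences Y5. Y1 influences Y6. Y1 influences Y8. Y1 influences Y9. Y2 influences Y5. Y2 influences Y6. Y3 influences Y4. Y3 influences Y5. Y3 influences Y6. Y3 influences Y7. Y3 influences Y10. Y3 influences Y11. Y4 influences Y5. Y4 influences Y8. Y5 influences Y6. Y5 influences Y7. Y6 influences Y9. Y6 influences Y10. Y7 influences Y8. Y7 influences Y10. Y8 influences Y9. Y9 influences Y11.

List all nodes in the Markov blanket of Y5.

{Y1, Y2, Y3, Y4, Y6, Y7}

The Markov blanket of a node is its parents, its children, and the other parents of its children.
Pa(Y5) = {Y1, Y2, Y3, Y4}.
Children of Y5: Y6, Y7.
Other parents of Y5's children:
  Y6: Y1, Y2, Y3
  Y7: Y3
So the Markov blanket of Y5 is {Y1, Y2, Y3, Y4, Y6, Y7}.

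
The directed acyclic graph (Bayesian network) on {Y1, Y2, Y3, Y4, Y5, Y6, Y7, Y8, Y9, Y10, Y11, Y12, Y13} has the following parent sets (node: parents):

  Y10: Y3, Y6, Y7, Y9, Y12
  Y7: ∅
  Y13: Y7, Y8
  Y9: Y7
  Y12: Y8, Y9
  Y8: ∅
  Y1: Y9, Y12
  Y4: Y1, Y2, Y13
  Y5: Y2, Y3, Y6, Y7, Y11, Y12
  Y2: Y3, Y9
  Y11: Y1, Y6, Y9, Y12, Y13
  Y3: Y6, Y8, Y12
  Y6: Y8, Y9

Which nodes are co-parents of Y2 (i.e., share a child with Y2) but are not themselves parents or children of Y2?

Children of Y2: Y4, Y5.
  Y4: Y1, Y13
  Y5: Y3, Y6, Y7, Y11, Y12
Excluding nodes already adjacent to Y2 (Y3, Y4, Y5, Y9), the co-parent-only contribution is {Y1, Y6, Y7, Y11, Y12, Y13}.

{Y1, Y6, Y7, Y11, Y12, Y13}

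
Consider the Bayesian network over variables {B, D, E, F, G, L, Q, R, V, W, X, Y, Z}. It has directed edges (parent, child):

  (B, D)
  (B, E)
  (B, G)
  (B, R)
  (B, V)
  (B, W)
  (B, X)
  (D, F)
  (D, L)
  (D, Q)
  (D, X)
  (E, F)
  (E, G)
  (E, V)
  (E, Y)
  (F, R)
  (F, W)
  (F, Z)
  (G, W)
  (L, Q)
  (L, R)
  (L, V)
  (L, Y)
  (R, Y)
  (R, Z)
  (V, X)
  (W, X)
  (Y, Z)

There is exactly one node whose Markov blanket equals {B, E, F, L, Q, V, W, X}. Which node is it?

D

The target node must have every member of {B, E, F, L, Q, V, W, X} as a parent, child, or co-parent, and no others.
Parents of D: B; children: F, L, Q, X; co-parents: B, E, L, V, W.
These exactly cover the given set, so the node is D.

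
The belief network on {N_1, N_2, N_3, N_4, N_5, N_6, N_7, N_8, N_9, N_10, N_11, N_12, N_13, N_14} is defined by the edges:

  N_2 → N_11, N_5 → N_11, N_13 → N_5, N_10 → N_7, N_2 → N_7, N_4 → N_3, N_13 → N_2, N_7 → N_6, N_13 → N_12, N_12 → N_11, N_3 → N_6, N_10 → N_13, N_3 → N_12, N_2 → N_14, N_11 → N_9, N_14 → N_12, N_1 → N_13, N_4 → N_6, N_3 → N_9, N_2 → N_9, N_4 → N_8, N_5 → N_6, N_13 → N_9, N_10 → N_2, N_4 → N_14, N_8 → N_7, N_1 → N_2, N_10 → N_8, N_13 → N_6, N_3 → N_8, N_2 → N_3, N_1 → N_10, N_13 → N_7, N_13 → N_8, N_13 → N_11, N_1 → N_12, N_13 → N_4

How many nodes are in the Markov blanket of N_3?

Parents of N_3: N_2, N_4.
Children of N_3: N_6, N_8, N_9, N_12.
Co-parents of N_3 (other parents of its children):
  parents(N_8) \ {N_3} = {N_4, N_10, N_13}.
  parents(N_12) \ {N_3} = {N_1, N_13, N_14}.
  parents(N_6) \ {N_3} = {N_4, N_5, N_7, N_13}.
  N_9 also has parents N_2, N_11, N_13.
MB(N_3) = {N_1, N_2, N_4, N_5, N_6, N_7, N_8, N_9, N_10, N_11, N_12, N_13, N_14}, which has 13 nodes.

13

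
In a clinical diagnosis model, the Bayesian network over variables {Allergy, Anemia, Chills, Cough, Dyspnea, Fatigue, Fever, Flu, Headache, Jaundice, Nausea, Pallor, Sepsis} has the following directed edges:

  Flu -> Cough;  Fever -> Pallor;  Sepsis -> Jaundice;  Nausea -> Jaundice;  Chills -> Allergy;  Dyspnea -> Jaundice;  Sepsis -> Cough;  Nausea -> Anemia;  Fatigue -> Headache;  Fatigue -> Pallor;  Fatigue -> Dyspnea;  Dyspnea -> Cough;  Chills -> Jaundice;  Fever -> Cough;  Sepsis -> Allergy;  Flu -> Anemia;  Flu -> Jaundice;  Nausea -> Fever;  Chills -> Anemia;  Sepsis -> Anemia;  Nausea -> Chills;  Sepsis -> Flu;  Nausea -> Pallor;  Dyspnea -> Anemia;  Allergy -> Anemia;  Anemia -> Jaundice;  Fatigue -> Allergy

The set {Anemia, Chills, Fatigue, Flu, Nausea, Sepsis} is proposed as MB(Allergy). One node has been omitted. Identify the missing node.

Dyspnea

By definition, MB(Allergy) is built from Allergy's parents, Allergy's children, and the co-parents of Allergy.
Pa(Allergy) = {Chills, Fatigue, Sepsis}.
Ch(Allergy) = {Anemia}.
Co-parents of Allergy (other parents of its children):
  Anemia's other parents are Chills, Dyspnea, Flu, Nausea, Sepsis.
MB(Allergy) = {Anemia, Chills, Dyspnea, Fatigue, Flu, Nausea, Sepsis}.
Comparing with the claimed set, Dyspnea is missing.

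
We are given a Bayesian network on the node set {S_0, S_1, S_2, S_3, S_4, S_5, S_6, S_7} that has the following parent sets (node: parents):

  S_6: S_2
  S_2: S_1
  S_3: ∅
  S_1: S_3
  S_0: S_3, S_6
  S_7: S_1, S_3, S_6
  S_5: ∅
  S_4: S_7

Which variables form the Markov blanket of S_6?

A node's Markov blanket = Pa ∪ Ch ∪ (parents of Ch other than the node itself).
S_6's parents: S_2.
S_6 has children S_0, S_7.
Parents of each child, excluding S_6:
  S_0: S_3
  S_7: S_1, S_3
MB(S_6) = {S_0, S_1, S_2, S_3, S_7}.

{S_0, S_1, S_2, S_3, S_7}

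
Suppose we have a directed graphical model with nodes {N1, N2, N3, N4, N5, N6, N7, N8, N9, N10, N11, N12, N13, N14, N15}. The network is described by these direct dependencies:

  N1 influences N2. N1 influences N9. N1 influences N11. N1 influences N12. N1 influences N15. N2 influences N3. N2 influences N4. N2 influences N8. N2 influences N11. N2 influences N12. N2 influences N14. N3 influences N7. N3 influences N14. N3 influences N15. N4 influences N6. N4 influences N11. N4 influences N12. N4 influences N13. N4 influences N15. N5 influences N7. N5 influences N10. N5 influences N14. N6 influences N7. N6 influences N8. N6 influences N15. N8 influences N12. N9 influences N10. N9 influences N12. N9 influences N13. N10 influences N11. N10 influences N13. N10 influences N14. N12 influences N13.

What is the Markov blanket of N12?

{N1, N2, N4, N8, N9, N10, N13}

Parents of N12: N1, N2, N4, N8, N9.
N12's children: N13.
Co-parents of N12 (other parents of its children):
  parents(N13) \ {N12} = {N4, N9, N10}.
Union: {N1, N2, N4, N8, N9} ∪ {N13} ∪ {N4, N9, N10} = {N1, N2, N4, N8, N9, N10, N13}.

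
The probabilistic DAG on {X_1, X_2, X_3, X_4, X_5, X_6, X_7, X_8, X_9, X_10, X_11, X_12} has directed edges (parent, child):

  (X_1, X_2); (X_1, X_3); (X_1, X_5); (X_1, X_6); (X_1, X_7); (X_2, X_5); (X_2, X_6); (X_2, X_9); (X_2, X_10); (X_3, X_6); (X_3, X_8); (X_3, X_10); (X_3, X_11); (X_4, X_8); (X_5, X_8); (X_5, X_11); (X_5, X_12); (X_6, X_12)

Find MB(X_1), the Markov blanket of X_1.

By definition, MB(X_1) is built from X_1's parents, X_1's children, and the co-parents of X_1.
Children of X_1: X_2, X_3, X_5, X_6, X_7.
X_1's parents: none.
For each child, the remaining parents (spouses of X_1):
  X_2: —
  X_3: —
  X_5: X_2
  X_6: X_2, X_3
  X_7: —
Union: {} ∪ {X_2, X_3, X_5, X_6, X_7} ∪ {X_2, X_3} = {X_2, X_3, X_5, X_6, X_7}.

{X_2, X_3, X_5, X_6, X_7}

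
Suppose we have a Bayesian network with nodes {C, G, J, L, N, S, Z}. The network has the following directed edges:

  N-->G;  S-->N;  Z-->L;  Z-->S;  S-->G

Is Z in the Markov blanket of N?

No

Pa(N) = {S}.
Children of N: G.
Other parents of N's children:
  G also has parent S.
MB(N) = {G, S}; Z is not in this set.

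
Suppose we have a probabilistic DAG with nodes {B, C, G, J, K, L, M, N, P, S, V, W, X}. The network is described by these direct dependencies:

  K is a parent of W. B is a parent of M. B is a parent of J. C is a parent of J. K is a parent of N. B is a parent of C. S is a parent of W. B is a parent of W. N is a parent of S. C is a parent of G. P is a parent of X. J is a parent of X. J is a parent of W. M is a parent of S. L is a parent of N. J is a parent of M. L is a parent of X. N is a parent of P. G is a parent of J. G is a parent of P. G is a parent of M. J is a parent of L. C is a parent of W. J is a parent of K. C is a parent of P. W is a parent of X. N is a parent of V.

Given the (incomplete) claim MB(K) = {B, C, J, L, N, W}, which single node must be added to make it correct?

A node's Markov blanket = Pa ∪ Ch ∪ (parents of Ch other than the node itself).
Pa(K) = {J}.
K has children N, W.
Co-parents of K (other parents of its children):
  N: L
  W: B, C, J, S
MB(K) = {B, C, J, L, N, S, W}.
Comparing with the claimed set, S is missing.

S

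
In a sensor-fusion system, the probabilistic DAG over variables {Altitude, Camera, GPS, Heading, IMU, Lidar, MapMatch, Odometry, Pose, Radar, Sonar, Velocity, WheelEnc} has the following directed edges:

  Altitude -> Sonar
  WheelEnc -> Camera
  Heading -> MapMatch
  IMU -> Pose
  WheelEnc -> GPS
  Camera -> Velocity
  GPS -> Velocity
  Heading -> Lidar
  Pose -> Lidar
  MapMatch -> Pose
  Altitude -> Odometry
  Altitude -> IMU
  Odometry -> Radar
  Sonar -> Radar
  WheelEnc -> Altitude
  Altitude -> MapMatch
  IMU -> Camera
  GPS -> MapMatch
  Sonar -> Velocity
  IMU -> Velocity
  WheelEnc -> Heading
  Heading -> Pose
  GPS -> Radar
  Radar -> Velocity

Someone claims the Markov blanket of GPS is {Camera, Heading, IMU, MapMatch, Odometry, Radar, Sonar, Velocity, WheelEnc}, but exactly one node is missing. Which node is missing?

A node's Markov blanket = Pa ∪ Ch ∪ (parents of Ch other than the node itself).
Pa(GPS) = {WheelEnc}.
Children of GPS: MapMatch, Radar, Velocity.
For each child, the remaining parents (spouses of GPS):
  Radar: Odometry, Sonar
  Velocity: Camera, IMU, Radar, Sonar
  MapMatch: Altitude, Heading
MB(GPS) = {Altitude, Camera, Heading, IMU, MapMatch, Odometry, Radar, Sonar, Velocity, WheelEnc}.
Comparing with the claimed set, Altitude is missing.

Altitude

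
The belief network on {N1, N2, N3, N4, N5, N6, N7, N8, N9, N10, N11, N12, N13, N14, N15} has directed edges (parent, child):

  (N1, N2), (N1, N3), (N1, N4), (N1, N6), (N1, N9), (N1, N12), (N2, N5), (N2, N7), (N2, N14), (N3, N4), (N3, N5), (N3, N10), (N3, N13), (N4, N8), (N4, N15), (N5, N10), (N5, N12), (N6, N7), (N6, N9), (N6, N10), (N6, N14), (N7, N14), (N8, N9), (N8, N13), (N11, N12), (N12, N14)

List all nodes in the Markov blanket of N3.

N3 has children N4, N5, N10, N13.
Pa(N3) = {N1}.
Other parents of N3's children:
  N4's other parent is N1.
  N5's other parent is N2.
  parents(N10) \ {N3} = {N5, N6}.
  parents(N13) \ {N3} = {N8}.
Taking the union gives {N1, N2, N4, N5, N6, N8, N10, N13}.

{N1, N2, N4, N5, N6, N8, N10, N13}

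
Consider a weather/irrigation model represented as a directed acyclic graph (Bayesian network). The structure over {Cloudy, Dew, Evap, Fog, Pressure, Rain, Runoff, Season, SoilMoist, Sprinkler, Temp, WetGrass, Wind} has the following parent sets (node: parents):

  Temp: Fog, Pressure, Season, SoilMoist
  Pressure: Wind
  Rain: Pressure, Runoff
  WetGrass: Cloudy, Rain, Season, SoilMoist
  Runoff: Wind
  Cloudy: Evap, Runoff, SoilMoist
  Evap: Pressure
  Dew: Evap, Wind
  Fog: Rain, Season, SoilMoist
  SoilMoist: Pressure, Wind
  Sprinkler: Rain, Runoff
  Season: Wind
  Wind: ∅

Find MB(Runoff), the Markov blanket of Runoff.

{Cloudy, Evap, Pressure, Rain, SoilMoist, Sprinkler, Wind}

The Markov blanket of a node is its parents, its children, and the other parents of its children.
Runoff's children: Cloudy, Rain, Sprinkler.
Parents of Runoff: Wind.
Parents of each child, excluding Runoff:
  parents(Rain) \ {Runoff} = {Pressure}.
  parents(Cloudy) \ {Runoff} = {Evap, SoilMoist}.
  Sprinkler also has parent Rain.
Taking the union gives {Cloudy, Evap, Pressure, Rain, SoilMoist, Sprinkler, Wind}.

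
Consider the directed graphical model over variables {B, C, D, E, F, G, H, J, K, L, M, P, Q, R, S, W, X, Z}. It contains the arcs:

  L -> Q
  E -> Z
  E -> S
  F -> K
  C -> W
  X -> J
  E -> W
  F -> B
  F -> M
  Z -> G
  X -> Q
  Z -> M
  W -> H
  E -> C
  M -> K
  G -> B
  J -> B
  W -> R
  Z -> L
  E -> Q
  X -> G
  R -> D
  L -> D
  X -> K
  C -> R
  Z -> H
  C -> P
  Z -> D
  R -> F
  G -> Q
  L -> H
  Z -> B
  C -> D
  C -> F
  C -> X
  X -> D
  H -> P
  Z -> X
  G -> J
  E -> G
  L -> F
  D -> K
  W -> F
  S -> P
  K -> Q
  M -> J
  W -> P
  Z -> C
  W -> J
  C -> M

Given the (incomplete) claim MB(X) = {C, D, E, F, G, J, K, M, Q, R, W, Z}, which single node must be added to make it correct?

L

X's parents: C, Z.
X has children D, G, J, K, Q.
Co-parents of X (other parents of its children):
  G also has parents E, Z.
  D also has parents C, L, R, Z.
  K's other parents are D, F, M.
  Q's other parents are E, G, K, L.
  parents(J) \ {X} = {G, M, W}.
MB(X) = {C, D, E, F, G, J, K, L, M, Q, R, W, Z}.
Comparing with the claimed set, L is missing.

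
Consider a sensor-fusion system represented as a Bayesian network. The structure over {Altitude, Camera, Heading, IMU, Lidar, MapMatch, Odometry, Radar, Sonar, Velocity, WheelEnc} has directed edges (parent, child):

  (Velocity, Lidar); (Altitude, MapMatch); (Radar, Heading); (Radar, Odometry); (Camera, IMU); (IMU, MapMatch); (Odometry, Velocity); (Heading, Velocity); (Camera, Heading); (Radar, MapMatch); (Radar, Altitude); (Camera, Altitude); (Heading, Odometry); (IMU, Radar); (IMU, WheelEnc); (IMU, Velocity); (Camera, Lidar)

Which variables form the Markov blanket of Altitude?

{Camera, IMU, MapMatch, Radar}

By definition, MB(Altitude) is built from Altitude's parents, Altitude's children, and the co-parents of Altitude.
Ch(Altitude) = {MapMatch}.
Pa(Altitude) = {Camera, Radar}.
For each child, the remaining parents (spouses of Altitude):
  MapMatch: IMU, Radar
Union: {Camera, Radar} ∪ {MapMatch} ∪ {IMU, Radar} = {Camera, IMU, MapMatch, Radar}.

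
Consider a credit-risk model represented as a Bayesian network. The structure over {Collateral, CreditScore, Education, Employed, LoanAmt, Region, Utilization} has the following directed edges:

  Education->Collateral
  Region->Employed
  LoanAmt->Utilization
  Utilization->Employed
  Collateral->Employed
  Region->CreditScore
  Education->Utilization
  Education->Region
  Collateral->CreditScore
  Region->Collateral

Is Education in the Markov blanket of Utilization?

Yes

Education is a parent of Utilization.
So Education ∈ MB(Utilization).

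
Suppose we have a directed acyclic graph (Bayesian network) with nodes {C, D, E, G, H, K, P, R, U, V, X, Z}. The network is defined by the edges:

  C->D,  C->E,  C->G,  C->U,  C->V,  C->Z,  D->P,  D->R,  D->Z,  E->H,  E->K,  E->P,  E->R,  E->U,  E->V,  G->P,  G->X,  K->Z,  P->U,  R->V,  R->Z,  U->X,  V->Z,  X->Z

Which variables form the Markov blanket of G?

{C, D, E, P, U, X}

By definition, MB(G) is built from G's parents, G's children, and the co-parents of G.
Parents of G: C.
Ch(G) = {P, X}.
Co-parents of G (other parents of its children):
  P's other parents are D, E.
  parents(X) \ {G} = {U}.
So the Markov blanket of G is {C, D, E, P, U, X}.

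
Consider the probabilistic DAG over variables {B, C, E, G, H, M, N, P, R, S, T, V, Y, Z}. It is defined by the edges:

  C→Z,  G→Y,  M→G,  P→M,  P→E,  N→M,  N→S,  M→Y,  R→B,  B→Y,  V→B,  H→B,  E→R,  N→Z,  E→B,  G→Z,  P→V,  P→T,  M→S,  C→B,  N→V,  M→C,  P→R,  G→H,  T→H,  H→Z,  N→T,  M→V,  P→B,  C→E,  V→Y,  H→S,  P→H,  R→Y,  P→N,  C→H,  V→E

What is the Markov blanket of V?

Recall MB(v) = parents ∪ children ∪ spouses, where spouses are the other parents of v's children.
V's parents: M, N, P.
V has children B, E, Y.
Co-parents of V (other parents of its children):
  E's other parents are C, P.
  B also has parents C, E, H, P, R.
  Y's other parents are B, G, M, R.
Union: {M, N, P} ∪ {B, E, Y} ∪ {B, C, E, G, H, M, P, R} = {B, C, E, G, H, M, N, P, R, Y}.

{B, C, E, G, H, M, N, P, R, Y}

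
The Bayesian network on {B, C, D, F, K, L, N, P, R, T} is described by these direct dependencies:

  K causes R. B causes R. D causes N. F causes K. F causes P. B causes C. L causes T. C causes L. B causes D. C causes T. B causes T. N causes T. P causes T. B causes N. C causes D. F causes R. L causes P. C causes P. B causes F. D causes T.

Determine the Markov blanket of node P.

P has child T.
Pa(P) = {C, F, L}.
Other parents of P's children:
  T also has parents B, C, D, L, N.
Union: {C, F, L} ∪ {T} ∪ {B, C, D, L, N} = {B, C, D, F, L, N, T}.

{B, C, D, F, L, N, T}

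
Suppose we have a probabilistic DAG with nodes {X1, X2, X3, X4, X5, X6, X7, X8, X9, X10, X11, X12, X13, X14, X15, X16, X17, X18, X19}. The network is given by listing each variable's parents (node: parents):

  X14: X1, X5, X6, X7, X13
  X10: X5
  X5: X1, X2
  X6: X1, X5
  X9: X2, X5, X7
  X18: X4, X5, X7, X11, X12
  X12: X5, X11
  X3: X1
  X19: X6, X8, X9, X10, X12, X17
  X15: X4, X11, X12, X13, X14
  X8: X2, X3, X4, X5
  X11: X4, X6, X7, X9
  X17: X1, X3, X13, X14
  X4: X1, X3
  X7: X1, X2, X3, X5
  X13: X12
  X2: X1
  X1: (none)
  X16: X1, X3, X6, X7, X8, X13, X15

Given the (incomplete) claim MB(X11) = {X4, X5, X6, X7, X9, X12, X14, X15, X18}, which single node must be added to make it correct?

X13

Parents of X11: X4, X6, X7, X9.
Ch(X11) = {X12, X15, X18}.
Other parents of X11's children:
  X12 also has parent X5.
  parents(X15) \ {X11} = {X4, X12, X13, X14}.
  X18's other parents are X4, X5, X7, X12.
MB(X11) = {X4, X5, X6, X7, X9, X12, X13, X14, X15, X18}.
Comparing with the claimed set, X13 is missing.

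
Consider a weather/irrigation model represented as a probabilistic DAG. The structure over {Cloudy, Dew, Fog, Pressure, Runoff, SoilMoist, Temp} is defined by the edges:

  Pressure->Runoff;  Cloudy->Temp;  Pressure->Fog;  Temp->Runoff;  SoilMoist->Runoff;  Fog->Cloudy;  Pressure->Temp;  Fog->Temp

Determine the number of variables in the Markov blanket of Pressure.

Pressure's children: Fog, Runoff, Temp.
Pressure's parents: none.
Parents of each child, excluding Pressure:
  Fog has no other parent.
  Temp's other parents are Cloudy, Fog.
  parents(Runoff) \ {Pressure} = {SoilMoist, Temp}.
MB(Pressure) = {Cloudy, Fog, Runoff, SoilMoist, Temp}, which has 5 nodes.

5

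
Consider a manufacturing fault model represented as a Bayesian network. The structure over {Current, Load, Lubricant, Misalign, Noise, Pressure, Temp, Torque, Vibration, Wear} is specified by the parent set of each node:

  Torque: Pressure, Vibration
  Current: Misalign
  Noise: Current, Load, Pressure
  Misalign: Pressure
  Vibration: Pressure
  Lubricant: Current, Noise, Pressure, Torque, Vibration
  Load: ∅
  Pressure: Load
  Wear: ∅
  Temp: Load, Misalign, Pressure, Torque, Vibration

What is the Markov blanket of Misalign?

{Current, Load, Pressure, Temp, Torque, Vibration}

Recall MB(v) = parents ∪ children ∪ spouses, where spouses are the other parents of v's children.
Ch(Misalign) = {Current, Temp}.
Parents of Misalign: Pressure.
Parents of each child, excluding Misalign:
  Current: no additional parents.
  parents(Temp) \ {Misalign} = {Load, Pressure, Torque, Vibration}.
So the Markov blanket of Misalign is {Current, Load, Pressure, Temp, Torque, Vibration}.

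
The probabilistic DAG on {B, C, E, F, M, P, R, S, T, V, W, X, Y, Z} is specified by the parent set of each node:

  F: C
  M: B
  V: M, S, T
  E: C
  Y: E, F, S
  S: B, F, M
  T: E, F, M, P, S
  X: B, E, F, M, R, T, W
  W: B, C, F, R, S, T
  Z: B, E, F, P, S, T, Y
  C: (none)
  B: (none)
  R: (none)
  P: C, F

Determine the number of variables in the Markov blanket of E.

E's children: T, X, Y, Z.
Parents of E: C.
Co-parents of E (other parents of its children):
  T also has parents F, M, P, S.
  parents(X) \ {E} = {B, F, M, R, T, W}.
  parents(Y) \ {E} = {F, S}.
  Z also has parents B, F, P, S, T, Y.
MB(E) = {B, C, F, M, P, R, S, T, W, X, Y, Z}, which has 12 nodes.

12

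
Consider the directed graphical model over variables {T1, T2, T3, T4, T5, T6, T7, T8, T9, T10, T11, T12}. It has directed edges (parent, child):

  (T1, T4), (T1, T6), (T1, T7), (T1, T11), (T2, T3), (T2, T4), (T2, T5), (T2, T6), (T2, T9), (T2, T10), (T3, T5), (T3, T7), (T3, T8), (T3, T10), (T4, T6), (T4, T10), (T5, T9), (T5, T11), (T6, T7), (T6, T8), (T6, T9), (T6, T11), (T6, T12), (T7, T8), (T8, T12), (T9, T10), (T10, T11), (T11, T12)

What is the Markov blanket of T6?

T6 has parents T1, T2, T4.
T6 has children T7, T8, T9, T11, T12.
For each child, the remaining parents (spouses of T6):
  parents(T7) \ {T6} = {T1, T3}.
  T8 also has parents T3, T7.
  T9's other parents are T2, T5.
  parents(T11) \ {T6} = {T1, T5, T10}.
  T12's other parents are T8, T11.
MB(T6) = {T1, T2, T3, T4, T5, T7, T8, T9, T10, T11, T12}.

{T1, T2, T3, T4, T5, T7, T8, T9, T10, T11, T12}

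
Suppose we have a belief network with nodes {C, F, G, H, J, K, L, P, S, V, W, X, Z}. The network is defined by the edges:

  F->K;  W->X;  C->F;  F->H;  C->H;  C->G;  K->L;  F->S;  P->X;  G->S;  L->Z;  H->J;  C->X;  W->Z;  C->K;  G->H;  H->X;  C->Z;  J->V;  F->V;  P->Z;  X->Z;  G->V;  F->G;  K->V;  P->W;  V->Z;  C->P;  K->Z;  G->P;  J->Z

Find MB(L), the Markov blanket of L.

The Markov blanket of a node is its parents, its children, and the other parents of its children.
Ch(L) = {Z}.
Parents of L: K.
Parents of each child, excluding L:
  Z: C, J, K, P, V, W, X
Taking the union gives {C, J, K, P, V, W, X, Z}.

{C, J, K, P, V, W, X, Z}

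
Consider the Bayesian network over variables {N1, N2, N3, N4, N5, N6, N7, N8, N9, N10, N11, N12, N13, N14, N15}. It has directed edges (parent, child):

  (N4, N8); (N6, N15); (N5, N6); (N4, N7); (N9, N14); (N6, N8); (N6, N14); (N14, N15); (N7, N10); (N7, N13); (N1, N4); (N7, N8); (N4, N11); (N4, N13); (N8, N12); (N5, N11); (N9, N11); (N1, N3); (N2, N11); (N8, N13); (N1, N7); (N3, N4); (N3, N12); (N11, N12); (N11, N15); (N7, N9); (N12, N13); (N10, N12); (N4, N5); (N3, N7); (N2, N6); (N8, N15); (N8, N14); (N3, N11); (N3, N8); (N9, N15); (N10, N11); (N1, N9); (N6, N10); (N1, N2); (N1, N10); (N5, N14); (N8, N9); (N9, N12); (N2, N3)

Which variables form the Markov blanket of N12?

Recall MB(v) = parents ∪ children ∪ spouses, where spouses are the other parents of v's children.
Parents of N12: N3, N8, N9, N10, N11.
Ch(N12) = {N13}.
For each child, the remaining parents (spouses of N12):
  parents(N13) \ {N12} = {N4, N7, N8}.
So the Markov blanket of N12 is {N3, N4, N7, N8, N9, N10, N11, N13}.

{N3, N4, N7, N8, N9, N10, N11, N13}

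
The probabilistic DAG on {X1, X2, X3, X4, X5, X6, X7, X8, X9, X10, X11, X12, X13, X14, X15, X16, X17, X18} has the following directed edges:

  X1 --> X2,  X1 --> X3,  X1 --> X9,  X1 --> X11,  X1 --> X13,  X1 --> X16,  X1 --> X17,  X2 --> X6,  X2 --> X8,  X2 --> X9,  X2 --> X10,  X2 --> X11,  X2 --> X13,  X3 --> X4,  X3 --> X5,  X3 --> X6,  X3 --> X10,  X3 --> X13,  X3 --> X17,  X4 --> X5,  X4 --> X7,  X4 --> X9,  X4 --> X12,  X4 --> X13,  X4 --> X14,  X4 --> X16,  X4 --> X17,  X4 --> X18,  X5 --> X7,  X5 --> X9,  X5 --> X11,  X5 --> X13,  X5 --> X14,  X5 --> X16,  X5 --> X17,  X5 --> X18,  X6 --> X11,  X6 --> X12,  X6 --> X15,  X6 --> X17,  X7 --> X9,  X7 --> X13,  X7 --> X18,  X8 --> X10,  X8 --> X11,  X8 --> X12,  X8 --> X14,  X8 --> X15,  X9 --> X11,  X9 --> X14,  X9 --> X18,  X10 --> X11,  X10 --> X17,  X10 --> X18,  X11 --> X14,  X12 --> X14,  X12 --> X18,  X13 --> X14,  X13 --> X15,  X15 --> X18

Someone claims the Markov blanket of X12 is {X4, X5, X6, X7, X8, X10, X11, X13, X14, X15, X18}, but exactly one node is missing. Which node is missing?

Recall MB(v) = parents ∪ children ∪ spouses, where spouses are the other parents of v's children.
X12's parents: X4, X6, X8.
X12's children: X14, X18.
Other parents of X12's children:
  X14 also has parents X4, X5, X8, X9, X11, X13.
  X18 also has parents X4, X5, X7, X9, X10, X15.
MB(X12) = {X4, X5, X6, X7, X8, X9, X10, X11, X13, X14, X15, X18}.
Comparing with the claimed set, X9 is missing.

X9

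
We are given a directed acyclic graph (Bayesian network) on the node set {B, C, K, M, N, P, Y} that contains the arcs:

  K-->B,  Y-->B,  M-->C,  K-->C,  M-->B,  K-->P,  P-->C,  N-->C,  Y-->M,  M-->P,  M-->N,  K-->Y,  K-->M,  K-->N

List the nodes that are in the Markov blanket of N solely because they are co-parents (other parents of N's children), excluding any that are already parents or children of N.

Children of N: C.
  parents(C) \ {N} = {K, M, P}.
Excluding nodes already adjacent to N (C, K, M), the co-parent-only contribution is {P}.

{P}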